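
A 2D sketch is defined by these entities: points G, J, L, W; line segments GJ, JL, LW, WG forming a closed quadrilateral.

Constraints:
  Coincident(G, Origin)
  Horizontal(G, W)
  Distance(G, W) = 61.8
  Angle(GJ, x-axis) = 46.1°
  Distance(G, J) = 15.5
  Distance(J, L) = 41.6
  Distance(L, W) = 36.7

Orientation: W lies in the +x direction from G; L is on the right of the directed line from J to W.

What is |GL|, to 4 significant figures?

41.08

Checks: |JL| = 41.60 ✓; |LW| = 36.70 ✓.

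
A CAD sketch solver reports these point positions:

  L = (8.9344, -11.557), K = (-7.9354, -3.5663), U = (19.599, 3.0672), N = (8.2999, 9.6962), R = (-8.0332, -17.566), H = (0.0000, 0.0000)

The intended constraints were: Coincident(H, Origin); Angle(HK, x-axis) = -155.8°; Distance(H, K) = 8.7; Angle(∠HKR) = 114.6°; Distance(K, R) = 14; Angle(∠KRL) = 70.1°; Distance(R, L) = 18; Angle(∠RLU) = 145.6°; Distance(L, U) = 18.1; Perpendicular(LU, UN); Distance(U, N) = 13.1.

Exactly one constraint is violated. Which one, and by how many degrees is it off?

Perpendicular(LU, UN) — off by 5.70°.

H = (0.00, 0.00) ✓; HK at -155.8° ✓; |HK| = 8.700 ✓; ∠HKR = 114.6° ✓; |KR| = 14.00 ✓; ∠KRL = 70.10° ✓; |RL| = 18.00 ✓; ∠RLU = 145.6° ✓; |LU| = 18.10 ✓; ∠(LU, UN) = 95.70° ✗; |UN| = 13.10 ✓.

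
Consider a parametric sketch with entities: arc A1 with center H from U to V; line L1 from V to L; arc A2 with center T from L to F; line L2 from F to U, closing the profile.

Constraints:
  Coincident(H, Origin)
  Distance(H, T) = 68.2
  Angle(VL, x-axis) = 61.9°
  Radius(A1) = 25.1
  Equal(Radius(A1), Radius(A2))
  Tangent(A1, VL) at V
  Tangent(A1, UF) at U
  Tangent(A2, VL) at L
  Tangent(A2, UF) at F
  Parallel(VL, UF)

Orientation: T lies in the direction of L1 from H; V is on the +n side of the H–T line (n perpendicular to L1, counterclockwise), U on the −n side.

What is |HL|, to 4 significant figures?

72.67

The slot axis is L1's direction at 61.9°, so u = (cos 61.9°, sin 61.9°) = (0.4710, 0.8821) and n = (−sin 61.9°, cos 61.9°) = (-0.8821, 0.4710). H is at the origin and T lies 68.2 along u from H, so T = 68.2·u = (32.12, 60.16). Tangency of A1 to both parallel lines with radius 25.1 puts V and U at H ± 25.1·n: V = (-22.14, 11.82), U = (22.14, -11.82). Equal radii place L and F the same way about T: L = T + 25.1·n = (9.982, 71.98), F = T − 25.1·n = (54.26, 48.34). Then |HL| = |L − H| = 72.67.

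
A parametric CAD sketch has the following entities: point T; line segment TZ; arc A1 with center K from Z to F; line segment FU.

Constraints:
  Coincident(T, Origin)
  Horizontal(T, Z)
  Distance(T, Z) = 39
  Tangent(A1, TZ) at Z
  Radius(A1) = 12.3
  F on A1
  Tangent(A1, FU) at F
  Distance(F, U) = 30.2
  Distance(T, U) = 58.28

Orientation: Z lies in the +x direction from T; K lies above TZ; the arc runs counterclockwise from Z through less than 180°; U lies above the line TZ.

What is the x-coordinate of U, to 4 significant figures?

37.20

Checks: |KF| = 12.30 ✓; ∠(KF, FU) = 90.00° ✓; |FU| = 30.20 ✓; |TU| = 58.28 ✓.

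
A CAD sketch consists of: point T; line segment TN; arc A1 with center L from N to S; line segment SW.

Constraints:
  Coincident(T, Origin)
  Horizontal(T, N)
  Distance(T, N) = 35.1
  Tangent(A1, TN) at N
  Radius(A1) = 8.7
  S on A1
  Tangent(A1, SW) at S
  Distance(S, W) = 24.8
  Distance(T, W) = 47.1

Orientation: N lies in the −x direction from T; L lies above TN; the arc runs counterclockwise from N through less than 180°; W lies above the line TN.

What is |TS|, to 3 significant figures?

28.6

Checks: |LS| = 8.700 ✓; ∠(LS, SW) = 90.00° ✓; |SW| = 24.80 ✓; |TW| = 47.10 ✓.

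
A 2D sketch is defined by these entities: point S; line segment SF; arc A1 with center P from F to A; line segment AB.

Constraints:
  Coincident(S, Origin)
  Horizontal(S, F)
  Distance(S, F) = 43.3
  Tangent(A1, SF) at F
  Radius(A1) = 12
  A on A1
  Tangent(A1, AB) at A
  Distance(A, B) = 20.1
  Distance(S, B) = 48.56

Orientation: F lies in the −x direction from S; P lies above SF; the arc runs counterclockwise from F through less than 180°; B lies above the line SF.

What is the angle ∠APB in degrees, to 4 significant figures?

59.16°

Checks: ∠(PF, FS) = 90.00° ✓; |PF| = 12.00 ✓; |PA| = 12.00 ✓; ∠(PA, AB) = 90.00° ✓; |AB| = 20.10 ✓; |SB| = 48.56 ✓.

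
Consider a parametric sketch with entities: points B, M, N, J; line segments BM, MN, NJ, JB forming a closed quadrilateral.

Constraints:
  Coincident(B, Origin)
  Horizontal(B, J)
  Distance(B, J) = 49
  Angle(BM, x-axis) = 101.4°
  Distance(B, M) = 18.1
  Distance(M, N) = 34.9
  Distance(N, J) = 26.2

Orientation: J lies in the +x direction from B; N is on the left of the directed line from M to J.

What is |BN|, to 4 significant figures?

36.76

B is at the origin; BJ is horizontal with |BJ| = 49.0 and J in +x, so J = (49.0, 0). BM runs at 101.4° with |BM| = 18.1, so M = (-3.578, 17.74). N is determined by |MN| = 34.9 and |NJ| = 26.2 together: it lies at the intersection of circle(M, 34.9) and circle(J, 26.2). With |MJ| = 55.49, the foot of the radical line on MJ is 32.54 from M and the perpendicular offset is √(34.9² − 32.54²) = 12.63. Taking the left-of-MJ solution: N = (31.29, 19.31).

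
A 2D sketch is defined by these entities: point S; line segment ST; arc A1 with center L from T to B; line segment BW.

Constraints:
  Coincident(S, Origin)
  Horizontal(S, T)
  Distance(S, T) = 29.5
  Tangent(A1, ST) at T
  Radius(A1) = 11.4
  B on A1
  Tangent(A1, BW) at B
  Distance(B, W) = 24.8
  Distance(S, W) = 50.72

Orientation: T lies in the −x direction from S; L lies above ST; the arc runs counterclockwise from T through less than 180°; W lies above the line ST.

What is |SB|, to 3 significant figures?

26.4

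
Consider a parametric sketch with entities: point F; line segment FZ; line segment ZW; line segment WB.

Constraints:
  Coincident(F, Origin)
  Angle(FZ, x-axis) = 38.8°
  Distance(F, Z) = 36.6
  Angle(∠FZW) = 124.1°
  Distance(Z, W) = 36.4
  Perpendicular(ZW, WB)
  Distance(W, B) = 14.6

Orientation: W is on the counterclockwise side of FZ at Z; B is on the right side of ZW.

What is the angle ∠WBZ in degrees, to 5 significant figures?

68.144°

∠FZW = 124.1°, so ZW runs at 38.8° + (180° − 124.1°) = 94.700° from the x-axis; with |ZW| = 36.4, W = Z + 36.4·(cos 94.700°, sin 94.700°) = (25.541, 59.211). ZW is perpendicular to WB; with |WB| = 14.6 on the right of ZW, B = W + 14.6·(0.99664, 0.081939) = (40.092, 60.408). Then cos ∠WBZ = BW·BZ / (|BW||BZ|), giving 68.144°.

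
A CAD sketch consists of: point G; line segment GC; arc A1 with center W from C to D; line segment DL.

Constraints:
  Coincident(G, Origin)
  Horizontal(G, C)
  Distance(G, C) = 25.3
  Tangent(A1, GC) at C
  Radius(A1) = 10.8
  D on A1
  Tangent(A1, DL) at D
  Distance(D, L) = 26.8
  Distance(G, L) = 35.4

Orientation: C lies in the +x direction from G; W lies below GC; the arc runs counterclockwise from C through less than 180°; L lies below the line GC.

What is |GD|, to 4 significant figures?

16.96

G is at the origin; G and C share the same y with |GC| = 25.3 and C on the +x side, so C = (25.30, 0.000). A1 meets GC tangentially, so WC is at right angles to GC, so W = C + (0, -10.8) = (25.30, -10.80). Since WD ⟂ DL (tangency), |WL| = √(10.8² + 26.8²) = 28.89 regardless of where D sits on A1. So L lies on both circle(G, 35.4) and circle(W, 28.89); the below-GC intersection is L = (8.558, -34.35). D is the foot of the tangent from L: D = (14.80, -8.286).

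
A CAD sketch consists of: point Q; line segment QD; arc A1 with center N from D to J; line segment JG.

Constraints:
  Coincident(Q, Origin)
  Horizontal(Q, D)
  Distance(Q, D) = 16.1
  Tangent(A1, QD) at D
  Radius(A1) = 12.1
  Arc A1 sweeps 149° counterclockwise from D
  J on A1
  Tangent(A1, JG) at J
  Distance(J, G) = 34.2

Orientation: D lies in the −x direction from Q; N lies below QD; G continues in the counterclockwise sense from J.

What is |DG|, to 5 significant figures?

46.257

Q is at the origin; Q and D share the same y with |QD| = 16.1 and D on the −x side, so D = (-16.100, 0.0000). A1 meets QD tangentially, so ND is at right angles to QD, so N = D + (0, -12.1) = (-16.100, -12.100). On A1, D sits at bearing 90° from N; a 149° counterclockwise sweep puts J at bearing 239°, so J = N + 12.1·(cos 239°, sin 239°) = (-22.332, -22.472). Tangency of A1 to JG means the radius NJ is perpendicular to JG, so JG runs along (−sin 239°, cos 239°); with |JG| = 34.2, G = (6.9832, -40.086). Then |DG| = |G − D| = 46.257.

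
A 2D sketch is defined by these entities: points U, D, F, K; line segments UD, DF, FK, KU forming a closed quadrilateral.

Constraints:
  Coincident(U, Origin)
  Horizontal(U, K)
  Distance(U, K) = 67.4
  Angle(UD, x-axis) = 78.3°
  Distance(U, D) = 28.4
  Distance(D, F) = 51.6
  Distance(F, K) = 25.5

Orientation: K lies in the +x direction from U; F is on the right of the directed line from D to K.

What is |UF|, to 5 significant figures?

43.814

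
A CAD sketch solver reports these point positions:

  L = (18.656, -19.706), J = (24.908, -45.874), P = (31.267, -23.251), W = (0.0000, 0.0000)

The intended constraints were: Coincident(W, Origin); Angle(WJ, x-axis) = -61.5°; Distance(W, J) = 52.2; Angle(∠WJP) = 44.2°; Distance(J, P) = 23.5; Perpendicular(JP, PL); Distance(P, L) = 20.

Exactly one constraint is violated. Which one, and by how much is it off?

Distance(P, L) = 20 — off by 6.90.

W = (0.00, 0.00) ✓; WJ at -61.50° ✓; |WJ| = 52.20 ✓; ∠WJP = 44.20° ✓; |JP| = 23.50 ✓; ∠(JP, PL) = 90.00° ✓; |PL| = 13.10 ✗.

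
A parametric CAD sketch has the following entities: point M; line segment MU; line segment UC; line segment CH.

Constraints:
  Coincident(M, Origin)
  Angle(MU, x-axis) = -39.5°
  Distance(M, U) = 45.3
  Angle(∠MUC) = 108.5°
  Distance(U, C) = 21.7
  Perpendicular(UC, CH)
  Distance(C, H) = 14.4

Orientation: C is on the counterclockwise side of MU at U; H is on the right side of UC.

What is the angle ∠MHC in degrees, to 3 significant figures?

32.2°

∠MUC = 108.5°, so UC runs at -39.5° + (180° − 108.5°) = 32.0° from the x-axis; with |UC| = 21.7, C = U + 21.7·(cos 32.0°, sin 32.0°) = (53.4, -17.3). UC ⟂ CH; with |CH| = 14.4 on the right of UC, H = C + 14.4·(0.530, -0.848) = (61.0, -29.5). Then cos ∠MHC = HM·HC / (|HM||HC|), giving 32.2°.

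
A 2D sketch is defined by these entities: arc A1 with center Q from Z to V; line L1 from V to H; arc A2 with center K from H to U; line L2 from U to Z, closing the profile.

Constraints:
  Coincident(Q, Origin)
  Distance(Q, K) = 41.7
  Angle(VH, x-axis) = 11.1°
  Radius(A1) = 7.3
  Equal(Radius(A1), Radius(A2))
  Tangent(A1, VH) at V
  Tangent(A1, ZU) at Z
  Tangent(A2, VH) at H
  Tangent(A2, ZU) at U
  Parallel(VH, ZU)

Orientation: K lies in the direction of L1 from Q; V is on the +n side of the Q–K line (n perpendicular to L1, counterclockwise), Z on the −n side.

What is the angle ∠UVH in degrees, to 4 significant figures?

19.30°

The slot axis is L1's direction at 11.1°, so u = (cos 11.1°, sin 11.1°) = (0.9813, 0.1925) and n = (−sin 11.1°, cos 11.1°) = (-0.1925, 0.9813). Q is at the origin and K lies 41.7 along u from Q, so K = 41.7·u = (40.92, 8.028). Tangency of A1 to both parallel lines with radius 7.3 puts V and Z at Q ± 7.3·n: V = (-1.405, 7.163), Z = (1.405, -7.163). Equal radii place H and U the same way about K: H = K + 7.3·n = (39.51, 15.19), U = K − 7.3·n = (42.33, 0.8647). Then cos ∠UVH = VU·VH / (|VU||VH|), giving 19.30°.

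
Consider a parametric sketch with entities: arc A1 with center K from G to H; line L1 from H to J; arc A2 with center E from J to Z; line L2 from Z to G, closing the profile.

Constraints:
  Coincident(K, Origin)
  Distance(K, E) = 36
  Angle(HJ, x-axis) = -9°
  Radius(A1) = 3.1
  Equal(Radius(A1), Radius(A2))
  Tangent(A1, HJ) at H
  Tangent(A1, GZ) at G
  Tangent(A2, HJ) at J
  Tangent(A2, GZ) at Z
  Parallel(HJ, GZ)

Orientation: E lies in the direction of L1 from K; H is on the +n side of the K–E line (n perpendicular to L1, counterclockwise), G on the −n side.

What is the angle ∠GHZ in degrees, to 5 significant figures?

80.228°

The slot axis is L1's direction at -9.0°, so u = (cos -9.0°, sin -9.0°) = (0.98769, -0.15643) and n = (−sin -9.0°, cos -9.0°) = (0.15643, 0.98769). K is at the origin and E lies 36.0 along u from K, so E = 36.0·u = (35.557, -5.6316). Tangency of A1 to both parallel lines with radius 3.1 puts H and G at K ± 3.1·n: H = (0.48495, 3.0618), G = (-0.48495, -3.0618). Equal radii place J and Z the same way about E: J = E + 3.1·n = (36.042, -2.5698), Z = E − 3.1·n = (35.072, -8.6935). Then cos ∠GHZ = HG·HZ / (|HG||HZ|), giving 80.228°.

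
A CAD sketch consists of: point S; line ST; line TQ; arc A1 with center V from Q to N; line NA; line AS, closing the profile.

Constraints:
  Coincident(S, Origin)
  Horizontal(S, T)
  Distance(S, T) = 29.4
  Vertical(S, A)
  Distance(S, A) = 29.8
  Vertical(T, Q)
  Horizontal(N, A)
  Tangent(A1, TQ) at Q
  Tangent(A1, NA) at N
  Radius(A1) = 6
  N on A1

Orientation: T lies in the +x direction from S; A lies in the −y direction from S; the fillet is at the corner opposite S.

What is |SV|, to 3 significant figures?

33.4

S is at the origin; S and T share the same y with |ST| = 29.4 and T on the +x side, so T = (29.4, 0.00). SA is vertical with |SA| = 29.8 and A on the −y side, so A = (0.00, -29.8). The virtual corner opposite S is at (29.4, -29.8). Tangency of A1 to TQ means the radius VQ is perpendicular to TQ and since A1 is tangent to NA there, VN ⟂ NA, with radius 6.0, so the center V sits 6.0 in from both sides at V = (23.4, -23.8). Then |SV| = |V − S| = 33.4.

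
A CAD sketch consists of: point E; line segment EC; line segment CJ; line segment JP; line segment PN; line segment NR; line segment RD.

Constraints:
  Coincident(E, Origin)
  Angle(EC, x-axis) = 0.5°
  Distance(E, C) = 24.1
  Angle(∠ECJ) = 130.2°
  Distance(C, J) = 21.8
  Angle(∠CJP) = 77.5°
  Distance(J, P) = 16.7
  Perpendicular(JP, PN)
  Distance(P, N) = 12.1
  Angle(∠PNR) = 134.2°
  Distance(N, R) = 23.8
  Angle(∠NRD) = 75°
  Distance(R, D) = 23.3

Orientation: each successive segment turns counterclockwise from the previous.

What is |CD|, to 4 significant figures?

20.92

E is at the origin; EC runs at 0.5° with length 24.1, so C = (24.10, 0.2103). ∠ECJ = 130.2° gives CJ at 50.30° from the x-axis; with |CJ| = 21.8, J = (38.02, 16.98). ∠CJP = 77.5° gives JP at 152.8° from the x-axis; with |JP| = 16.7, P = (23.17, 24.62). The perpendicularity gives PN at right angles to JP, so PN runs at -117.2°; with |PN| = 12.1, N = (17.64, 13.85). ∠PNR = 134.2° gives NR at -71.40° from the x-axis; with |NR| = 23.8, R = (25.23, -8.702). ∠NRD = 75.0° gives RD at 33.60° from the x-axis; with |RD| = 23.3, D = (44.64, 4.192). Then |CD| = |D − C| = 20.92.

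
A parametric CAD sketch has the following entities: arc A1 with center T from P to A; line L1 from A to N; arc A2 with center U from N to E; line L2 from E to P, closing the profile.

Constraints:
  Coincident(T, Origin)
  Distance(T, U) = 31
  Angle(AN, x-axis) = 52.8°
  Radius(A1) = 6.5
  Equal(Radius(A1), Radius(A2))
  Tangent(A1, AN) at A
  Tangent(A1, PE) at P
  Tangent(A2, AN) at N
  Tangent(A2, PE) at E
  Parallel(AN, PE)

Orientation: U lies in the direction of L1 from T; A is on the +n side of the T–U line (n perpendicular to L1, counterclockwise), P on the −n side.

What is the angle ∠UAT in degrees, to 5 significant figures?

78.158°

The slot axis is L1's direction at 52.8°, so u = (cos 52.8°, sin 52.8°) = (0.60460, 0.79653) and n = (−sin 52.8°, cos 52.8°) = (-0.79653, 0.60460). T is at the origin and U lies 31.0 along u from T, so U = 31.0·u = (18.743, 24.692). Tangency of A1 to both parallel lines with radius 6.5 puts A and P at T ± 6.5·n: A = (-5.1774, 3.9299), P = (5.1774, -3.9299). Then cos ∠UAT = AU·AT / (|AU||AT|), giving 78.158°.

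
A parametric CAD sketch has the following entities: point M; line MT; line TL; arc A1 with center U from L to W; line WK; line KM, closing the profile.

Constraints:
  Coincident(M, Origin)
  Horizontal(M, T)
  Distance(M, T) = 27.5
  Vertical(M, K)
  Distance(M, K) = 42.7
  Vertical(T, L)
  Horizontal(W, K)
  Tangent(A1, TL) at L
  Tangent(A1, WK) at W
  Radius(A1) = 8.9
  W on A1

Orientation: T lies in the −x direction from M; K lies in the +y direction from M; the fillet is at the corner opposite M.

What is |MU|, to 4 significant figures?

38.58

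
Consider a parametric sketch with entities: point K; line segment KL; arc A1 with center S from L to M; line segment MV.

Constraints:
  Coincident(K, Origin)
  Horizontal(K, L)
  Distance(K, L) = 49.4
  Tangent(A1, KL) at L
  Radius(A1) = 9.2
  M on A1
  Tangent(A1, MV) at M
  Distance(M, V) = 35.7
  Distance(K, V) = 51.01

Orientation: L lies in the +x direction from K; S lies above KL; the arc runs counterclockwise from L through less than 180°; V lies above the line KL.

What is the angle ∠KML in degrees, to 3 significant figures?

51.9°

K is at the origin; K and L share the same y with |KL| = 49.4 and L on the +x side, so L = (49.4, 0.00). Tangency of A1 to KL means the radius SL is perpendicular to KL, so S = L + (0, 9.2) = (49.4, 9.20). Since SM ⟂ MV (tangency), |SV| = √(9.2² + 35.7²) = 36.9 regardless of where M sits on A1. So V lies on both circle(K, 51.01) and circle(S, 36.9); the above-KL intersection is V = (30.5, 40.9). M is the foot of the tangent from V: M = (55.9, 15.7).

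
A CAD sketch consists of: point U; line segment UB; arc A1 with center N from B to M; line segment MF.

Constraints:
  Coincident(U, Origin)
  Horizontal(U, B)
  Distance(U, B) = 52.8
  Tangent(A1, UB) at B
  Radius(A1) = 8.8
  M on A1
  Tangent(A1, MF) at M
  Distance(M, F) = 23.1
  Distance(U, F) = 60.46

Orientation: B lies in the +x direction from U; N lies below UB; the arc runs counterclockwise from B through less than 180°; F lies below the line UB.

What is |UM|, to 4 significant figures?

45.68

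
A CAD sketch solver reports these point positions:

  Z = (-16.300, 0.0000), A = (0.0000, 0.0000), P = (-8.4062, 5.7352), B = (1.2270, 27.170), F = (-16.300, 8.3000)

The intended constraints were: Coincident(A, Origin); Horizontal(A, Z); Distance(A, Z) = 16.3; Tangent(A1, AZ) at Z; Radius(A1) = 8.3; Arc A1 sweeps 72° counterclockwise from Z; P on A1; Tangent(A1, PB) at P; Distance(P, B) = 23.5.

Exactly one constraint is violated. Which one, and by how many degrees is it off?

Tangent(A1, PB) at P — off by 6.20°.

A = (0.00, 0.00) ✓; A.y = 0.00, Z.y = 0.00 ✓; |AZ| = 16.30 ✓; ∠(FZ, ZA) = 90.00° ✓; |FZ| = 8.300 ✓; bearing(F→P) − bearing(F→Z) = 72.00° ✓; |FP| = 8.300 ✓; ∠(FP, PB) = 96.20° ✗; |PB| = 23.50 ✓.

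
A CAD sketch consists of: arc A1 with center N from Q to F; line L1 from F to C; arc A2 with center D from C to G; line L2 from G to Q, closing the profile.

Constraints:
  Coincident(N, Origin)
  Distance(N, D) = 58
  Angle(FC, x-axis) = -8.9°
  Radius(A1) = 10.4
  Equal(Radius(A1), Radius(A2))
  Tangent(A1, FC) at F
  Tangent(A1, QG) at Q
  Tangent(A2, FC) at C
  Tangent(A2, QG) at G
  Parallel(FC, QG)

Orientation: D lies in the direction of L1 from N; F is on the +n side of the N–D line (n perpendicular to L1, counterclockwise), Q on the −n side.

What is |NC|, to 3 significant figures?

58.9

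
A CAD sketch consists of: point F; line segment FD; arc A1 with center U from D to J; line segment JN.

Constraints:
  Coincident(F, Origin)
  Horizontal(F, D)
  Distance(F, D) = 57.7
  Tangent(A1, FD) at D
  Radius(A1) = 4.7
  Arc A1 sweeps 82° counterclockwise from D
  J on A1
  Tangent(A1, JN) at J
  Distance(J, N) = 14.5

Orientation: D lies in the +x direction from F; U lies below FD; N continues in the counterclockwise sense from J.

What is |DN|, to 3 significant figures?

19.6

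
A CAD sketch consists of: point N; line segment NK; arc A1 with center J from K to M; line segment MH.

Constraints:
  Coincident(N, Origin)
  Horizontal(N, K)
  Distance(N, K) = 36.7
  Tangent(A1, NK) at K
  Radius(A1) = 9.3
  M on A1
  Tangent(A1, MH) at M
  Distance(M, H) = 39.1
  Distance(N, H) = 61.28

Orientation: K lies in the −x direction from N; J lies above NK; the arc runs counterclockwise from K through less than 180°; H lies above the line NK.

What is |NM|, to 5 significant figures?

29.855

Checks: N.y = 0.00, K.y = 0.00 ✓; |JM| = 9.300 ✓; ∠(JM, MH) = 90.00° ✓; |MH| = 39.10 ✓; |NH| = 61.28 ✓.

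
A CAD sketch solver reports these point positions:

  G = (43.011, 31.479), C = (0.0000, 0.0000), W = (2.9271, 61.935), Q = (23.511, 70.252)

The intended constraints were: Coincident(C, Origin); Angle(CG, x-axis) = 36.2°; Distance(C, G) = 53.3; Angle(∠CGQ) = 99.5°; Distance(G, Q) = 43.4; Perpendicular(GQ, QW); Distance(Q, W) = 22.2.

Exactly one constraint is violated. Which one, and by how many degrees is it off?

Perpendicular(GQ, QW) — off by 4.70°.

C = (0.00, 0.00) ✓; CG at 36.20° ✓; |CG| = 53.30 ✓; ∠CGQ = 99.50° ✓; |GQ| = 43.40 ✓; ∠(GQ, QW) = 85.30° ✗; |QW| = 22.20 ✓.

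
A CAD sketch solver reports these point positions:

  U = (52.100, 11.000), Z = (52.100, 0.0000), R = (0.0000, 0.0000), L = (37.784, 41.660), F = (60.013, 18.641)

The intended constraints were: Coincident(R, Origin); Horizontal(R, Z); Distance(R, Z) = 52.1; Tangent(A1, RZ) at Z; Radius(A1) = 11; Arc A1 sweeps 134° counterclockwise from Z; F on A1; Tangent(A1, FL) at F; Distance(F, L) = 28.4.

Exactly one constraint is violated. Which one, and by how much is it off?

Distance(F, L) = 28.4 — off by 3.60.

R = (0.00, 0.00) ✓; R.y = 0.00, Z.y = 0.00 ✓; |RZ| = 52.10 ✓; ∠(UZ, ZR) = 90.00° ✓; |UZ| = 11.00 ✓; bearing(U→F) − bearing(U→Z) = 134.0° ✓; |UF| = 11.00 ✓; ∠(UF, FL) = 90.00° ✓; |FL| = 32.00 ✗.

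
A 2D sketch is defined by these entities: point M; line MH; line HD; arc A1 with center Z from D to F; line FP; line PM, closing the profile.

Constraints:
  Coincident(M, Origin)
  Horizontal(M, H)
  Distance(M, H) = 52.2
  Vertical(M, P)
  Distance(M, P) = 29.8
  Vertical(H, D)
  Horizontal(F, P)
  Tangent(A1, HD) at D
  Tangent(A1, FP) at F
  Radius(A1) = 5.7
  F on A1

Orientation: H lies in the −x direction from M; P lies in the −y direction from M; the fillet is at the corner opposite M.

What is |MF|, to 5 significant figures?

55.229

M is at the origin; M and H share the same y with |MH| = 52.2 and H on the −x side, so H = (-52.200, 0.0000). MP is vertical with |MP| = 29.8 and P on the −y side, so P = (0.0000, -29.800). The virtual corner opposite M is at (-52.200, -29.800). A1 meets HD tangentially, so ZD is at right angles to HD and A1 meets FP tangentially, so ZF is at right angles to FP, with radius 5.7, so the center Z sits 5.7 in from both sides at Z = (-46.500, -24.100). That places the tangent points at D = (-52.200, -24.100) on HD and F = (-46.500, -29.800) on FP. Then |MF| = |F − M| = 55.229.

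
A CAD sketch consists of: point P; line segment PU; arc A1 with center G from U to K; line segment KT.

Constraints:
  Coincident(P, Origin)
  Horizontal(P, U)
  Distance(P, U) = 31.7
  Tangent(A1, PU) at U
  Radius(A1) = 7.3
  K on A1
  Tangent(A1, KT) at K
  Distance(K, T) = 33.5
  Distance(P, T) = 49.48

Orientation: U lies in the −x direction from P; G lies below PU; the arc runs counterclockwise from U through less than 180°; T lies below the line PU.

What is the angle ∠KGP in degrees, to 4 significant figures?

173.2°

Checks: ∠(GU, UP) = 90.00° ✓; |GK| = 7.300 ✓; ∠(GK, KT) = 90.00° ✓; |KT| = 33.50 ✓; |PT| = 49.48 ✓.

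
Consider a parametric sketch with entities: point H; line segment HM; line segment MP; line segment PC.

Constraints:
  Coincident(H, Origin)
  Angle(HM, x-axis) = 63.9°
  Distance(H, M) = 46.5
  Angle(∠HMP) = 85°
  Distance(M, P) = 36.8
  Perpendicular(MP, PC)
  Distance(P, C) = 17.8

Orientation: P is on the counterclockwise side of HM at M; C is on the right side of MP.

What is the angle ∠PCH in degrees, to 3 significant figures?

27.1°

H is at the origin; HM runs at 63.9° with length 46.5, so M = 46.5·(cos 63.9°, sin 63.9°) = (20.5, 41.8). ∠HMP = 85.0°, so MP runs at 63.9° + (180° − 85.0°) = 159° from the x-axis; with |MP| = 36.8, P = M + 36.8·(cos 159°, sin 159°) = (-13.9, 55.0). MP ⟂ PC; with |PC| = 17.8 on the right of MP, C = P + 17.8·(0.360, 0.933) = (-7.47, 71.6). Then cos ∠PCH = CP·CH / (|CP||CH|), giving 27.1°.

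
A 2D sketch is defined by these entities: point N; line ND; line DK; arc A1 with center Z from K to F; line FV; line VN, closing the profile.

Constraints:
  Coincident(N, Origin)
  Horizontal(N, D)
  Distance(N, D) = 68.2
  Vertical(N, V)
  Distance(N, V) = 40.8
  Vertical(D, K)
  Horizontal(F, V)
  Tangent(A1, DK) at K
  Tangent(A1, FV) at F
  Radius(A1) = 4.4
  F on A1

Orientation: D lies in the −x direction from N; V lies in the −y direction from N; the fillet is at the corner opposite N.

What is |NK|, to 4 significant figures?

77.31

The virtual corner opposite N is at (-68.20, -40.80). Since A1 is tangent to DK there, ZK ⟂ DK and tangency of A1 to FV means the radius ZF is perpendicular to FV, with radius 4.4, so the center Z sits 4.4 in from both sides at Z = (-63.80, -36.40). That places the tangent points at K = (-68.20, -36.40) on DK and F = (-63.80, -40.80) on FV. Then |NK| = |K − N| = 77.31.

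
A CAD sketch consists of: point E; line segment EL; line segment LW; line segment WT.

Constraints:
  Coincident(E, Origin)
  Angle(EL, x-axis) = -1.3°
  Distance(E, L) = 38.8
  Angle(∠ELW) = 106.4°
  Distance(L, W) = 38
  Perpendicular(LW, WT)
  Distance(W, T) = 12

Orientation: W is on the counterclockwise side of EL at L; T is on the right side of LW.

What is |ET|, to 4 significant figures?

69.42

E is at the origin; EL runs at -1.3° with length 38.8, so L = 38.8·(cos -1.3°, sin -1.3°) = (38.79, -0.8803). ∠ELW = 106.4°, so LW runs at -1.3° + (180° − 106.4°) = 72.30° from the x-axis; with |LW| = 38.0, W = L + 38.0·(cos 72.30°, sin 72.30°) = (50.34, 35.32). LW is perpendicular to WT; with |WT| = 12.0 on the right of LW, T = W + 12.0·(0.9527, -0.3040) = (61.78, 31.67). Then |ET| = |T − E| = 69.42.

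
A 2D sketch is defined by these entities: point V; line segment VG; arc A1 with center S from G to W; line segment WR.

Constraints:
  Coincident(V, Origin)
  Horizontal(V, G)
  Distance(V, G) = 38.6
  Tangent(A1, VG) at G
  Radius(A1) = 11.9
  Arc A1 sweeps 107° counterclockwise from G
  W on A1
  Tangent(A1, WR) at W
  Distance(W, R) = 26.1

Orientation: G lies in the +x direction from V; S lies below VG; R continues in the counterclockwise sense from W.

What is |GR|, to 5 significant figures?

40.513

V is at the origin; VG is horizontal with |VG| = 38.6 and G on the +x side, so G = (38.600, 0.0000). Since A1 is tangent to VG there, SG ⟂ VG, so S = G + (0, -11.9) = (38.600, -11.900). On A1, G sits at bearing 90° from S; a 107° counterclockwise sweep puts W at bearing 197°, so W = S + 11.9·(cos 197°, sin 197°) = (27.220, -15.379). The tangent condition forces SW to be normal to WR, so WR runs along (−sin 197°, cos 197°); with |WR| = 26.1, R = (34.851, -40.339). Then |GR| = |R − G| = 40.513.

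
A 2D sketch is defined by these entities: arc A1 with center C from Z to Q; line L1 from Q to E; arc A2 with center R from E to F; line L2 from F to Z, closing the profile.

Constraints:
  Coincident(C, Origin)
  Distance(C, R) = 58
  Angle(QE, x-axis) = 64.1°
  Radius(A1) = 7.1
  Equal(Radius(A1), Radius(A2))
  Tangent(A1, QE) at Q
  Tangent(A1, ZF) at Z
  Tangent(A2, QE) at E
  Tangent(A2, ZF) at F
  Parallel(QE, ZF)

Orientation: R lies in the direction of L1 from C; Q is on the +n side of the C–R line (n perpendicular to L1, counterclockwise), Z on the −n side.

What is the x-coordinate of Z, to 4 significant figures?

6.387

The slot axis is L1's direction at 64.1°, so u = (cos 64.1°, sin 64.1°) = (0.4368, 0.8996) and n = (−sin 64.1°, cos 64.1°) = (-0.8996, 0.4368). C is at the origin and R lies 58.0 along u from C, so R = 58.0·u = (25.33, 52.17). Tangency of A1 to both parallel lines with radius 7.1 puts Q and Z at C ± 7.1·n: Q = (-6.387, 3.101), Z = (6.387, -3.101). So Z.x = 6.387.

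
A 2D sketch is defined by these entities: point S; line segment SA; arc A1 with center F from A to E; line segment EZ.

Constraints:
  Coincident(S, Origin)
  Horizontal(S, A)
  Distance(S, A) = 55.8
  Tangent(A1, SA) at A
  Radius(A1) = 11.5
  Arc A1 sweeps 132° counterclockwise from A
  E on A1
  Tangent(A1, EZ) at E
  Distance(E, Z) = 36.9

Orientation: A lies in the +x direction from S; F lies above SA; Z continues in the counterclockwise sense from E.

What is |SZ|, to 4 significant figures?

61.20

On A1, A sits at bearing -90° from F; a 132° counterclockwise sweep puts E at bearing 42°, so E = F + 11.5·(cos 42°, sin 42°) = (64.35, 19.20). Tangency of A1 to EZ means the radius FE is perpendicular to EZ, so EZ runs along (−sin 42°, cos 42°); with |EZ| = 36.9, Z = (39.66, 46.62). Then |SZ| = |Z − S| = 61.20.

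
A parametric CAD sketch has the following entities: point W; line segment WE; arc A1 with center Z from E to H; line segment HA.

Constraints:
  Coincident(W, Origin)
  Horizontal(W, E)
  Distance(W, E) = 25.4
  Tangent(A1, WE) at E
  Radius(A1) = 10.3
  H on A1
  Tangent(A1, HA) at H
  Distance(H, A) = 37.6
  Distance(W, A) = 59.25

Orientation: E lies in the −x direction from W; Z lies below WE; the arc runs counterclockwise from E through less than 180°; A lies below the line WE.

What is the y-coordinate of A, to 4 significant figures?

-48.23

Checks: W.y = 0.00, E.y = 0.00 ✓; ∠(ZE, EW) = 90.00° ✓; |ZE| = 10.30 ✓; |ZH| = 10.30 ✓; ∠(ZH, HA) = 90.00° ✓; |HA| = 37.60 ✓; |WA| = 59.25 ✓.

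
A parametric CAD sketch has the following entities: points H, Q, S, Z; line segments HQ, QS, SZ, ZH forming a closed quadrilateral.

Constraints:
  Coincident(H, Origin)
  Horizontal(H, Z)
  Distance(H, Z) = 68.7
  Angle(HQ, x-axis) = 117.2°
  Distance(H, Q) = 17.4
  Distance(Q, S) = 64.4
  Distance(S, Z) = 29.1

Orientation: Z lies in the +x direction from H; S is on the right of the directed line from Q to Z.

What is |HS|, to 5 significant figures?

50.208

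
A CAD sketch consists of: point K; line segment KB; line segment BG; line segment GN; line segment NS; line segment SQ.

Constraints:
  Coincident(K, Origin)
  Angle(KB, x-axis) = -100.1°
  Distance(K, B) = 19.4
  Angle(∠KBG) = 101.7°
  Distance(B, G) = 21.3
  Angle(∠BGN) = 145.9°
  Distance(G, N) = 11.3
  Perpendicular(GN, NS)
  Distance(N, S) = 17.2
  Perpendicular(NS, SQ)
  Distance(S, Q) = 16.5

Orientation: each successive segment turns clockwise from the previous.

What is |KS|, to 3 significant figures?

25.0

K is at the origin; KB runs at -100.1° with length 19.4, so B = (-3.40, -19.1). ∠KBG = 101.7° gives BG at -178° from the x-axis; with |BG| = 21.3, G = (-24.7, -19.7). ∠BGN = 145.9° gives GN at 148° from the x-axis; with |GN| = 11.3, N = (-34.2, -13.6). The perpendicularity gives NS at right angles to GN, so NS runs at 57.5°; with |NS| = 17.2, S = (-25.0, 0.884). Then |KS| = |S − K| = 25.0.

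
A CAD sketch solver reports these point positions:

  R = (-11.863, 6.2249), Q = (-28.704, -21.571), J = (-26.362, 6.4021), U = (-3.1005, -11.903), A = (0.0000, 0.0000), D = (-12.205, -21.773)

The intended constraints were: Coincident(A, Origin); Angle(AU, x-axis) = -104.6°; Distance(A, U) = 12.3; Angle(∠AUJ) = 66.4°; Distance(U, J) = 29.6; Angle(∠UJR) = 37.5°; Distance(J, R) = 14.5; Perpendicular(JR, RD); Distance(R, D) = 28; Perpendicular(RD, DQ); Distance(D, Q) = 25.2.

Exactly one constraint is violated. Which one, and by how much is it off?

Distance(D, Q) = 25.2 — off by 8.70.

A = (0.00, 0.00) ✓; AU at -104.6° ✓; |AU| = 12.30 ✓; ∠AUJ = 66.40° ✓; |UJ| = 29.60 ✓; ∠UJR = 37.50° ✓; |JR| = 14.50 ✓; ∠(JR, RD) = 90.00° ✓; |RD| = 28.00 ✓; ∠(RD, DQ) = 90.00° ✓; |DQ| = 16.50 ✗.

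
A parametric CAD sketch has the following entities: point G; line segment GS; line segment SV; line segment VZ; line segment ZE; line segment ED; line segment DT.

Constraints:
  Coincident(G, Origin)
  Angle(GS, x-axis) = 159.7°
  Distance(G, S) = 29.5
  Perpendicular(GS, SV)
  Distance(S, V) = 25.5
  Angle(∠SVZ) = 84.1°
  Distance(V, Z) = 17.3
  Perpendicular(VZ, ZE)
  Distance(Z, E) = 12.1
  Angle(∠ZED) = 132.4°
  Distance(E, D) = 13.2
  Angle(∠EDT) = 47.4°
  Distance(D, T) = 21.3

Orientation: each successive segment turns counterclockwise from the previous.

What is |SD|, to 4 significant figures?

6.585

G is at the origin; GS runs at 159.7° with length 29.5, so S = (-27.67, 10.23). The perpendicularity gives SV at right angles to GS, so SV runs at -110.3°; with |SV| = 25.5, V = (-36.51, -13.68). ∠SVZ = 84.1° gives VZ at -14.40° from the x-axis; with |VZ| = 17.3, Z = (-19.76, -17.98). VZ is perpendicular to ZE, so ZE runs at 75.60°; with |ZE| = 12.1, E = (-16.75, -6.264). ∠ZED = 132.4° gives ED at 123.2° from the x-axis; with |ED| = 13.2, D = (-23.98, 4.781). Then |SD| = |D − S| = 6.585.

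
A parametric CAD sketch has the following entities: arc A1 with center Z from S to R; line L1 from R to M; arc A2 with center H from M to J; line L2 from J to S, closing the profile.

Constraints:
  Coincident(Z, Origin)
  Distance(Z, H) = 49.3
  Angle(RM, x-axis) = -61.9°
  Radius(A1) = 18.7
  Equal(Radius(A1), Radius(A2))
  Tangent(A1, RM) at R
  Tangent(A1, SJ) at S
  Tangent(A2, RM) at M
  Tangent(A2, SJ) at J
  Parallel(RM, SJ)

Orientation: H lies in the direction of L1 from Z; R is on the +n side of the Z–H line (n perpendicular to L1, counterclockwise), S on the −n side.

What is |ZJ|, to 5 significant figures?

52.727

The slot axis is L1's direction at -61.9°, so u = (cos -61.9°, sin -61.9°) = (0.47101, -0.88213) and n = (−sin -61.9°, cos -61.9°) = (0.88213, 0.47101). Z is at the origin and H lies 49.3 along u from Z, so H = 49.3·u = (23.221, -43.489). Tangency of A1 to both parallel lines with radius 18.7 puts R and S at Z ± 18.7·n: R = (16.496, 8.8079), S = (-16.496, -8.8079). Equal radii place M and J the same way about H: M = H + 18.7·n = (39.717, -34.681), J = H − 18.7·n = (6.7251, -52.297). Then |ZJ| = |J − Z| = 52.727.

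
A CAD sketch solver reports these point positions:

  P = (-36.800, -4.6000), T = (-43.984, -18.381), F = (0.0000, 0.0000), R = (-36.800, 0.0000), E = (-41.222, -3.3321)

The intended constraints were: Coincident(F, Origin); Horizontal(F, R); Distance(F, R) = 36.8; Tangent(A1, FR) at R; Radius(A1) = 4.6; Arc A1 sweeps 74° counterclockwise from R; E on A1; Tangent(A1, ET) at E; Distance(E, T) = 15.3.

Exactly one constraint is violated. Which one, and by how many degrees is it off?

Tangent(A1, ET) at E — off by 5.60°.

F = (0.00, 0.00) ✓; F.y = 0.00, R.y = 0.00 ✓; |FR| = 36.80 ✓; ∠(PR, RF) = 90.00° ✓; |PR| = 4.600 ✓; bearing(P→E) − bearing(P→R) = 74.00° ✓; |PE| = 4.600 ✓; ∠(PE, ET) = 84.40° ✗; |ET| = 15.30 ✓.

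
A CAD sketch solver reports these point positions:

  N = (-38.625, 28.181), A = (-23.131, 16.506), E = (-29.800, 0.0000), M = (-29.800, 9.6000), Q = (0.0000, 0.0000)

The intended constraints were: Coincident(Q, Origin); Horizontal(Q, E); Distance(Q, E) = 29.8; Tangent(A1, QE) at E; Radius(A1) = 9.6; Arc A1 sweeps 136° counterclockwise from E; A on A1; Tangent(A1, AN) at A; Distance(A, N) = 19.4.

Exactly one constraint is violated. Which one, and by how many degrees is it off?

Tangent(A1, AN) at A — off by 7.00°.

Q = (0.00, 0.00) ✓; Q.y = 0.00, E.y = 0.00 ✓; |QE| = 29.80 ✓; ∠(ME, EQ) = 90.00° ✓; |ME| = 9.600 ✓; bearing(M→A) − bearing(M→E) = 136.0° ✓; |MA| = 9.600 ✓; ∠(MA, AN) = 83.00° ✗; |AN| = 19.40 ✓.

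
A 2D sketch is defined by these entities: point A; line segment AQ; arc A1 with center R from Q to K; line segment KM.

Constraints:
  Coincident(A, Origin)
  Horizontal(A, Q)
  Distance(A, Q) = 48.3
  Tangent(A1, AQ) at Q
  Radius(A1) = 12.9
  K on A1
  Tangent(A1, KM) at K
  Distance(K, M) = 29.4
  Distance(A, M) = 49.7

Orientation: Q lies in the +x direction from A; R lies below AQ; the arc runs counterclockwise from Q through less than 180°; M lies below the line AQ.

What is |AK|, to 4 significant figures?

37.14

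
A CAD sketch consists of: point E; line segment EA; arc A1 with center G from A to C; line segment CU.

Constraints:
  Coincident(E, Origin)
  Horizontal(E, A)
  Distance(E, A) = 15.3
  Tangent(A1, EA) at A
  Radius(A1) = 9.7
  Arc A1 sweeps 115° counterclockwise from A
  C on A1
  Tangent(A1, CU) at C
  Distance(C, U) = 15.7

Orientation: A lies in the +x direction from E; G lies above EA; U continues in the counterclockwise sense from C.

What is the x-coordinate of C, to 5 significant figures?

24.091

Since A1 is tangent to EA there, GA ⟂ EA, so G = A + (0, 9.7) = (15.300, 9.7000). On A1, A sits at bearing -90° from G; a 115° counterclockwise sweep puts C at bearing 25°, so C = G + 9.7·(cos 25°, sin 25°) = (24.091, 13.799). So C.x = 24.091.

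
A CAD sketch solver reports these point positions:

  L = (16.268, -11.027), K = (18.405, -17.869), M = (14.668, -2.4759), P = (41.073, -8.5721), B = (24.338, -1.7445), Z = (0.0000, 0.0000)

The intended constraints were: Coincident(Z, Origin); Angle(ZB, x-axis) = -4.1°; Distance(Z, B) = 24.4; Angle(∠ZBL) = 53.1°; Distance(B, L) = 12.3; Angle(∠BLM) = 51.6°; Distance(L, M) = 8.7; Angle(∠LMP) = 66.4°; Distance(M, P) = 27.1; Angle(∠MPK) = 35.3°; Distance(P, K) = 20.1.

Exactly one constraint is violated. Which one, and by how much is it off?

Distance(P, K) = 20.1 — off by 4.40.

Z = (0.00, 0.00) ✓; ZB at -4.100° ✓; |ZB| = 24.40 ✓; ∠ZBL = 53.10° ✓; |BL| = 12.30 ✓; ∠BLM = 51.60° ✓; |LM| = 8.700 ✓; ∠LMP = 66.40° ✓; |MP| = 27.10 ✓; ∠MPK = 35.30° ✓; |PK| = 24.50 ✗.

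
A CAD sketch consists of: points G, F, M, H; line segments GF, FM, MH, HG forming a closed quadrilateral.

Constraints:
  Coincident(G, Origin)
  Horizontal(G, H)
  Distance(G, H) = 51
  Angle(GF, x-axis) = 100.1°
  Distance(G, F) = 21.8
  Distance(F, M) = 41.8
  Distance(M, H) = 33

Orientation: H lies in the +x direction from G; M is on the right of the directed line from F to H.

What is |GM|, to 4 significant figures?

24.02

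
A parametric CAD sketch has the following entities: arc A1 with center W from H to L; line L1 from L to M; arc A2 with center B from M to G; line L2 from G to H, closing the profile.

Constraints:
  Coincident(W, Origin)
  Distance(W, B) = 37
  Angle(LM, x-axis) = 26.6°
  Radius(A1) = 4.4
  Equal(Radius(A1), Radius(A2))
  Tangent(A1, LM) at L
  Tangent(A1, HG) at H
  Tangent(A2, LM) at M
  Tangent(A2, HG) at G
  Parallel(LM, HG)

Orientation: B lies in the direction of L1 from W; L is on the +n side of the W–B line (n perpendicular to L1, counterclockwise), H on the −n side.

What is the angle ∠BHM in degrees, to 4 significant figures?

6.597°

The slot axis is L1's direction at 26.6°, so u = (cos 26.6°, sin 26.6°) = (0.8942, 0.4478) and n = (−sin 26.6°, cos 26.6°) = (-0.4478, 0.8942). W is at the origin and B lies 37.0 along u from W, so B = 37.0·u = (33.08, 16.57). Tangency of A1 to both parallel lines with radius 4.4 puts L and H at W ± 4.4·n: L = (-1.970, 3.934), H = (1.970, -3.934). Equal radii place M and G the same way about B: M = B + 4.4·n = (31.11, 20.50), G = B − 4.4·n = (35.05, 12.63). Then cos ∠BHM = HB·HM / (|HB||HM|), giving 6.597°.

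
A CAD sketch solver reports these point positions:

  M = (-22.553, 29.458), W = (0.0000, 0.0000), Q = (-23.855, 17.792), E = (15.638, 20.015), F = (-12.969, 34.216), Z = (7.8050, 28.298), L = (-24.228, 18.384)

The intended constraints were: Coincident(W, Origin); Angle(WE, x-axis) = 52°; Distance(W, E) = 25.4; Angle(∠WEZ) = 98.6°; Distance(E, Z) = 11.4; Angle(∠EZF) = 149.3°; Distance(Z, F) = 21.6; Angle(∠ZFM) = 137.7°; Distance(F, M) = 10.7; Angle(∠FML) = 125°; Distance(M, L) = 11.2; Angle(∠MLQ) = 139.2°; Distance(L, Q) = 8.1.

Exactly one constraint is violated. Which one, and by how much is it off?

Distance(L, Q) = 8.1 — off by 7.40.

W = (0.00, 0.00) ✓; WE at 52.00° ✓; |WE| = 25.40 ✓; ∠WEZ = 98.60° ✓; |EZ| = 11.40 ✓; ∠EZF = 149.3° ✓; |ZF| = 21.60 ✓; ∠ZFM = 137.7° ✓; |FM| = 10.70 ✓; ∠FML = 125.0° ✓; |ML| = 11.20 ✓; ∠MLQ = 139.2° ✓; |LQ| = 0.6997 ✗.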